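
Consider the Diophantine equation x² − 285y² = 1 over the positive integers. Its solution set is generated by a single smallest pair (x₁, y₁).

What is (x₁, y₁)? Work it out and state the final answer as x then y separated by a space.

√285 = [16; 1,7,2,7,1,32, …], period ℓ=6 (even) → k=5
k=0  a_k=16  p_k/q_k = 16/1
k=1  a_k=1  p_k/q_k = 17/1
k=2  a_k=7  p_k/q_k = 135/8
k=3  a_k=2  p_k/q_k = 287/17
k=4  a_k=7  p_k/q_k = 2144/127
k=5  a_k=1  p_k/q_k = 2431/144
→ (2431, 144).  Check: 2431²=5909761, 285·144²=5909760, difference 1.

2431 144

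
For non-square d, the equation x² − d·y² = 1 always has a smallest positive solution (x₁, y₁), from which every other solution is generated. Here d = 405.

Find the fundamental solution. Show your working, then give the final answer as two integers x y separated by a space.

161 8

d=405: √d = [20; 8,40] (ℓ=2, even), read p_1/q_1
a_0=20:  p_0=20·1+0=20,  q_0=20·0+1=1
a_1=8:  p_1=8·20+1=161,  q_1=8·1+0=8
fundamental: x₁=161, y₁=8  (since 25921 − 405·64 = 1)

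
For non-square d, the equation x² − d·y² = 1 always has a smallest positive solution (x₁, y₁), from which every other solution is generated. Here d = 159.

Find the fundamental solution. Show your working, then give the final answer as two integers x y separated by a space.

√159 = [12; 1,1,1,1,3,1,1,1,1,24, …], period ℓ=10 (even) → k=9
k=0  a_k=12  p_k/q_k = 12/1
…
k=4  a_k=1  p_k/q_k = 63/5
…
k=6  a_k=1  p_k/q_k = 290/23
k=7  a_k=1  p_k/q_k = 517/41
k=8  a_k=1  p_k/q_k = 807/64
k=9  a_k=1  p_k/q_k = 1324/105
(x₁, y₁) = (1324, 105);  1324² − 159·105² = 1 ✓

1324 105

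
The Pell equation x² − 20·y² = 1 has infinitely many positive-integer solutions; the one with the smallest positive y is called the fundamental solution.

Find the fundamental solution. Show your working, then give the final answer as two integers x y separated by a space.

9 2

[4; 2,8] for √20; ℓ=2 ⇒ convergent index 1
step 0: (4, 1)  from 4·(1,0) + (0,1)
step 1: (9, 2)  from 2·(4,1) + (1,0)
→ (9, 2).  Check: 9²=81, 20·2²=80, difference 1.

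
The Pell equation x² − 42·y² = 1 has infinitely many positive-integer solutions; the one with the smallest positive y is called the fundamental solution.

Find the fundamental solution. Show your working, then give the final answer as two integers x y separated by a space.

√42 → a₀=6, period (2,12); ℓ=2 even so k=1
a_0=6:  p_0=6·1+0=6,  q_0=6·0+1=1
a_1=2:  p_1=2·6+1=13,  q_1=2·1+0=2
(x₁, y₁) = (13, 2);  13² − 42·2² = 1 ✓

13 2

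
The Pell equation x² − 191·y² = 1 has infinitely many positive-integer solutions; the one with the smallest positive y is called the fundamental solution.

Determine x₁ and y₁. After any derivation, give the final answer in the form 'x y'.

d=191: √d = [13; 1,4,1,1,3,…,4,1,26] (ℓ=16, even), read p_15/q_15
i=0: a=13 ⇒ p=13, q=1
i=1: a=1 ⇒ p=14, q=1
i=2: a=4 ⇒ p=69, q=5
i=3: a=1 ⇒ p=83, q=6
i=4: a=1 ⇒ p=152, q=11
…
i=8: a=13 ⇒ p=40217, q=2910
…
i=10: a=2 ⇒ p=207083, q=14984
…
i=13: a=1 ⇒ p=1616447, q=116962
i=14: a=4 ⇒ p=7377553, q=533821
i=15: a=1 ⇒ p=8994000, q=650783
(x₁, y₁) = (8994000, 650783);  8994000² − 191·650783² = 1 ✓

8994000 650783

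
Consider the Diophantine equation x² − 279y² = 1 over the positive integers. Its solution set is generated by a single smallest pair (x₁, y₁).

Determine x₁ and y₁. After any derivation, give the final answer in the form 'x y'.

√279 = [16; 1,2,2,1,2,2,1,32, …], period ℓ=8 (even) → k=7
k=0  a_k=16  p_k/q_k = 16/1
…
k=3  a_k=2  p_k/q_k = 117/7
k=4  a_k=1  p_k/q_k = 167/10
k=5  a_k=2  p_k/q_k = 451/27
k=6  a_k=2  p_k/q_k = 1069/64
k=7  a_k=1  p_k/q_k = 1520/91
→ (1520, 91).  Check: 1520²=2310400, 279·91²=2310399, difference 1.

1520 91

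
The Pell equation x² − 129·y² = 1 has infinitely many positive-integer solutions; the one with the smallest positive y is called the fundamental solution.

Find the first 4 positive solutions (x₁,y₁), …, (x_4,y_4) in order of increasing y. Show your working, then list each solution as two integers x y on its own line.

16855 1484
568182049 50025640
19153416854935 1686364322916
645661681611676801 56847341275472720

[11; 2,1,3,1,6,1,3,1,2,22] for √129; ℓ=10 ⇒ convergent index 9
k=0  a_k=11  p_k/q_k = 11/1
k=1  a_k=2  p_k/q_k = 23/2
…
k=3  a_k=3  p_k/q_k = 125/11
…
k=8  a_k=1  p_k/q_k = 6031/531
k=9  a_k=2  p_k/q_k = 16855/1484
→ (16855, 1484).  Check: 16855²=284091025, 129·1484²=284091024, difference 1.
k=2:  x_2 = 16855·16855+129·1484·1484 = 568182049,  y_2 = 16855·1484+1484·16855 = 50025640
k=3:  x_3 = 16855·568182049+129·1484·50025640 = 19153416854935,  y_3 = 16855·50025640+1484·568182049 = 1686364322916
k=4:  x_4 = 16855·19153416854935+129·1484·1686364322916 = 645661681611676801,  y_4 = 16855·1686364322916+1484·19153416854935 = 56847341275472720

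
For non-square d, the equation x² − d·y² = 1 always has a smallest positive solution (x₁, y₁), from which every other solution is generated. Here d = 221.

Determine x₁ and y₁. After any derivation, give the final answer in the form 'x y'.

√221 → a₀=14, period (1,6,2,6,1,28); ℓ=6 even so k=5
step 0: (14, 1)  from 14·(1,0) + (0,1)
…
step 4: (1442, 97)  from 6·(223,15) + (104,7)
step 5: (1665, 112)  from 1·(1442,97) + (223,15)
fundamental: x₁=1665, y₁=112  (since 2772225 − 221·12544 = 1)

1665 112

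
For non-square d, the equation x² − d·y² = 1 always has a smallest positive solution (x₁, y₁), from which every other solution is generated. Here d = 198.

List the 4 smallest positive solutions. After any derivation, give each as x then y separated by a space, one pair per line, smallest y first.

√198 = [14; 14,28, …], period ℓ=2 (even) → k=1
k=0  a_k=14  p_k/q_k = 14/1
k=1  a_k=14  p_k/q_k = 197/14
fundamental: x₁=197, y₁=14  (since 38809 − 198·196 = 1)
n=2: (197,14)∘(197,14) = (197·197+198·14·14, 197·14+14·197) = (77617,5516)
n=3: (77617,5516)∘(197,14) = (197·77617+198·14·5516, 197·5516+14·77617) = (30580901,2173290)
n=4: (30580901,2173290)∘(197,14) = (197·30580901+198·14·2173290, 197·2173290+14·30580901) = (12048797377,856270744)

197 14
77617 5516
30580901 2173290
12048797377 856270744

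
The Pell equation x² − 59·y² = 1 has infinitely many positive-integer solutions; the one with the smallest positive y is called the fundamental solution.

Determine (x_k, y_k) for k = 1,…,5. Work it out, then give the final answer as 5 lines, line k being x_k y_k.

√59 → a₀=7, period (1,2,7,2,1,14); ℓ=6 even so k=5
a_0=7:  p_0=7·1+0=7,  q_0=7·0+1=1
…
a_2=2:  p_2=2·8+7=23,  q_2=2·1+1=3
a_3=7:  p_3=7·23+8=169,  q_3=7·3+1=22
a_4=2:  p_4=2·169+23=361,  q_4=2·22+3=47
a_5=1:  p_5=1·361+169=530,  q_5=1·47+22=69
→ (530, 69).  Check: 530²=280900, 59·69²=280899, difference 1.
(530+69√59)^2 = 561799 + 73140√59
(530+69√59)^3 = 595506410 + 77528331√59
(530+69√59)^4 = 631236232801 + 82179957720√59
(530+69√59)^5 = 669109811262650 + 87110677654869√59

530 69
561799 73140
595506410 77528331
631236232801 82179957720
669109811262650 87110677654869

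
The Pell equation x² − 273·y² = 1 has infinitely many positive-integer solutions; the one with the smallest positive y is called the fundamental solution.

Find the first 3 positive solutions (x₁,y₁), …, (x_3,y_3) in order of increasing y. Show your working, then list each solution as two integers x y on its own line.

√273 = [16; 1,1,10,1,1,32, …], period ℓ=6 (even) → k=5
a_0=16:  p_0=16·1+0=16,  q_0=16·0+1=1
…
a_2=1:  p_2=1·17+16=33,  q_2=1·1+1=2
a_3=10:  p_3=10·33+17=347,  q_3=10·2+1=21
a_4=1:  p_4=1·347+33=380,  q_4=1·21+2=23
a_5=1:  p_5=1·380+347=727,  q_5=1·23+21=44
(x₁, y₁) = (727, 44);  727² − 273·44² = 1 ✓
(x_2, y_2) = (727·727 + 273·44·44, 727·44 + 44·727) = (1057057, 63976)
(x_3, y_3) = (727·1057057 + 273·44·63976, 727·63976 + 44·1057057) = (1536960151, 93021060)

727 44
1057057 63976
1536960151 93021060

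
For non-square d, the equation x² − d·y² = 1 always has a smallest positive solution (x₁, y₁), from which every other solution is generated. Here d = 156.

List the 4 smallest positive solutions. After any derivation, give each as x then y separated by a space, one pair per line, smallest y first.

√156 = [12; 2,24, …], period ℓ=2 (even) → k=1
k=0  a_k=12  p_k/q_k = 12/1
k=1  a_k=2  p_k/q_k = 25/2
(x₁, y₁) = (25, 2);  25² − 156·2² = 1 ✓
(x_2, y_2) = (25·25 + 156·2·2, 25·2 + 2·25) = (1249, 100)
(x_3, y_3) = (25·1249 + 156·2·100, 25·100 + 2·1249) = (62425, 4998)
(x_4, y_4) = (25·62425 + 156·2·4998, 25·4998 + 2·62425) = (3120001, 249800)

25 2
1249 100
62425 4998
3120001 249800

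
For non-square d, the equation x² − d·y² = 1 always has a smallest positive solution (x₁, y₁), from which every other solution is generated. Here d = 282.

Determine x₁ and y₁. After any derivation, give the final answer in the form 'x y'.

√282 = [16; 1,3,1,4,1,3,1,32, …], period ℓ=8 (even) → k=7
a_0=16:  p_0=16·1+0=16,  q_0=16·0+1=1
a_1=1:  p_1=1·16+1=17,  q_1=1·1+0=1
…
a_3=1:  p_3=1·67+17=84,  q_3=1·4+1=5
…
a_5=1:  p_5=1·403+84=487,  q_5=1·24+5=29
a_6=3:  p_6=3·487+403=1864,  q_6=3·29+24=111
a_7=1:  p_7=1·1864+487=2351,  q_7=1·111+29=140
(x₁, y₁) = (2351, 140);  2351² − 282·140² = 1 ✓

2351 140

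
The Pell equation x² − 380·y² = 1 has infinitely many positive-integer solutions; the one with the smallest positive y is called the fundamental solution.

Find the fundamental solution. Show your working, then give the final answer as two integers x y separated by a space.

√380 = [19; 2,38, …], period ℓ=2 (even) → k=1
step 0: (19, 1)  from 19·(1,0) + (0,1)
step 1: (39, 2)  from 2·(19,1) + (1,0)
(x₁, y₁) = (39, 2);  39² − 380·2² = 1 ✓

39 2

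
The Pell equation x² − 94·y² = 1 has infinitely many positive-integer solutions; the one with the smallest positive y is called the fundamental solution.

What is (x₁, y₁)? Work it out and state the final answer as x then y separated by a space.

2143295 221064

√94 = [9; 1,2,3,1,1,…,2,1,18, …], period ℓ=16 (even) → k=15
i=0: a=9 ⇒ p=9, q=1
…
i=7: a=1 ⇒ p=1464, q=151
i=8: a=8 ⇒ p=12953, q=1336
…
i=11: a=1 ⇒ p=99455, q=10258
…
i=13: a=3 ⇒ p=652934, q=67345
i=14: a=2 ⇒ p=1490361, q=153719
i=15: a=1 ⇒ p=2143295, q=221064
(x₁, y₁) = (2143295, 221064);  2143295² − 94·221064² = 1 ✓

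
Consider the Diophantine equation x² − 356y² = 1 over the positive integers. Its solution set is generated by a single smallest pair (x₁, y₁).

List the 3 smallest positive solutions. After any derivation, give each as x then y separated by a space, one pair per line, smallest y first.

500001 26500
500002000001 26500053000
500003000004500001 26500106000079500

d=356: √d = [18; 1,6,1,1,2,…,6,1,36] (ℓ=14, even), read p_13/q_13
step 0: (18, 1)  from 18·(1,0) + (0,1)
…
step 12: (433982, 23001)  from 6·(66019,3499) + (37868,2007)
step 13: (500001, 26500)  from 1·(433982,23001) + (66019,3499)
(x₁, y₁) = (500001, 26500);  500001² − 356·26500² = 1 ✓
n=2: (500001,26500)∘(500001,26500) = (500001·500001+356·26500·26500, 500001·26500+26500·500001) = (500002000001,26500053000)
n=3: (500002000001,26500053000)∘(500001,26500) = (500001·500002000001+356·26500·26500053000, 500001·26500053000+26500·500002000001) = (500003000004500001,26500106000079500)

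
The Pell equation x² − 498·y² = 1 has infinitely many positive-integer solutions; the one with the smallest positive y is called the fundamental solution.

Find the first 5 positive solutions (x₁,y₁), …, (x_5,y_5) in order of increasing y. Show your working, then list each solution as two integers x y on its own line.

d=498: √d = [22; 3,6,22,6,3,44] (ℓ=6, even), read p_5/q_5
i=0: a=22 ⇒ p=22, q=1
…
i=3: a=22 ⇒ p=9395, q=421
i=4: a=6 ⇒ p=56794, q=2545
i=5: a=3 ⇒ p=179777, q=8056
fundamental: x₁=179777, y₁=8056  (since 32319769729 − 498·64899136 = 1)
(179777+8056√498)^2 = 64639539457 + 2896567024√498
(179777+8056√498)^3 = 23241404969742401 + 1041472259739240√498
(179777+8056√498)^4 = 8356540122426119709697 + 374465516875386131936√498
(179777+8056√498)^5 = 3004627427155559641130652737 + 134640574453571113022377304√498

179777 8056
64639539457 2896567024
23241404969742401 1041472259739240
8356540122426119709697 374465516875386131936
3004627427155559641130652737 134640574453571113022377304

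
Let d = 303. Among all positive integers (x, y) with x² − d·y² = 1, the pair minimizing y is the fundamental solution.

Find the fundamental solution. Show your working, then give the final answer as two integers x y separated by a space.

2524 145

√303 → a₀=17, period (2,2,5,2,2,34); ℓ=6 even so k=5
i=0: a=17 ⇒ p=17, q=1
i=1: a=2 ⇒ p=35, q=2
i=2: a=2 ⇒ p=87, q=5
i=3: a=5 ⇒ p=470, q=27
i=4: a=2 ⇒ p=1027, q=59
i=5: a=2 ⇒ p=2524, q=145
→ (2524, 145).  Check: 2524²=6370576, 303·145²=6370575, difference 1.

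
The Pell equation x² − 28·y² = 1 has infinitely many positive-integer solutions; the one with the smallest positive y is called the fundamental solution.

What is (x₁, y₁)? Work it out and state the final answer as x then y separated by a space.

127 24

√28 → a₀=5, period (3,2,3,10); ℓ=4 even so k=3
a_0=5:  p_0=5·1+0=5,  q_0=5·0+1=1
…
a_2=2:  p_2=2·16+5=37,  q_2=2·3+1=7
a_3=3:  p_3=3·37+16=127,  q_3=3·7+3=24
fundamental: x₁=127, y₁=24  (since 16129 − 28·576 = 1)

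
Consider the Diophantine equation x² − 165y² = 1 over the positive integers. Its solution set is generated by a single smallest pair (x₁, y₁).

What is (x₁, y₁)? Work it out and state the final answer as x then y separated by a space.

1079 84

[12; 1,5,2,5,1,24] for √165; ℓ=6 ⇒ convergent index 5
k=0  a_k=12  p_k/q_k = 12/1
…
k=4  a_k=5  p_k/q_k = 912/71
k=5  a_k=1  p_k/q_k = 1079/84
→ (1079, 84).  Check: 1079²=1164241, 165·84²=1164240, difference 1.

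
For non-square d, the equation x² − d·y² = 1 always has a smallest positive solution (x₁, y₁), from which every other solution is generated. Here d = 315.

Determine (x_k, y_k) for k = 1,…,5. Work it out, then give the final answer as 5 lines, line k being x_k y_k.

[17; 1,2,1,34] for √315; ℓ=4 ⇒ convergent index 3
step 0: (17, 1)  from 17·(1,0) + (0,1)
step 1: (18, 1)  from 1·(17,1) + (1,0)
step 2: (53, 3)  from 2·(18,1) + (17,1)
step 3: (71, 4)  from 1·(53,3) + (18,1)
fundamental: x₁=71, y₁=4  (since 5041 − 315·16 = 1)
(71+4√315)^2 = 10081 + 568√315
(71+4√315)^3 = 1431431 + 80652√315
(71+4√315)^4 = 203253121 + 11452016√315
(71+4√315)^5 = 28860511751 + 1626105620√315

71 4
10081 568
1431431 80652
203253121 11452016
28860511751 1626105620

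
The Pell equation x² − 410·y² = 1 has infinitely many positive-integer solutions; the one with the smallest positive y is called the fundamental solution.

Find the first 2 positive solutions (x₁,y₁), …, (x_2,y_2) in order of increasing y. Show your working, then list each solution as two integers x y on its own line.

√410 = [20; 4,40, …], period ℓ=2 (even) → k=1
k=0  a_k=20  p_k/q_k = 20/1
k=1  a_k=4  p_k/q_k = 81/4
(x₁, y₁) = (81, 4);  81² − 410·4² = 1 ✓
n=2: (81,4)∘(81,4) = (81·81+410·4·4, 81·4+4·81) = (13121,648)

81 4
13121 648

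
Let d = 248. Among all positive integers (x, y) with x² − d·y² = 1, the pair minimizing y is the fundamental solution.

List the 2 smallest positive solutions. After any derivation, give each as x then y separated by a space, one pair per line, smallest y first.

63 4
7937 504

d=248: √d = [15; 1,2,1,30] (ℓ=4, even), read p_3/q_3
a_0=15:  p_0=15·1+0=15,  q_0=15·0+1=1
…
a_2=2:  p_2=2·16+15=47,  q_2=2·1+1=3
a_3=1:  p_3=1·47+16=63,  q_3=1·3+1=4
fundamental: x₁=63, y₁=4  (since 3969 − 248·16 = 1)
(63+4√248)^2 = 7937 + 504√248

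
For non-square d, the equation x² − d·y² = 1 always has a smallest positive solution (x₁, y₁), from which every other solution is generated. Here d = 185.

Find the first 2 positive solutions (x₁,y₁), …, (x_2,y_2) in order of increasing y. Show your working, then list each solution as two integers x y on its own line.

d=185: √d = [13; 1,1,1,1,26] (ℓ=5, odd), read p_9/q_9
k=0  a_k=13  p_k/q_k = 13/1
k=1  a_k=1  p_k/q_k = 14/1
…
k=3  a_k=1  p_k/q_k = 41/3
…
k=5  a_k=26  p_k/q_k = 1809/133
k=6  a_k=1  p_k/q_k = 1877/138
…
k=8  a_k=1  p_k/q_k = 5563/409
k=9  a_k=1  p_k/q_k = 9249/680
(x₁, y₁) = (9249, 680);  9249² − 185·680² = 1 ✓
k=2:  x_2 = 9249·9249+185·680·680 = 171088001,  y_2 = 9249·680+680·9249 = 12578640

9249 680
171088001 12578640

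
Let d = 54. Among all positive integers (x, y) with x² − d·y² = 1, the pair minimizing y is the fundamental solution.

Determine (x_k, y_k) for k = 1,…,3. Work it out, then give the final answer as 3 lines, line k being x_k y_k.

485 66
470449 64020
456335045 62099334

[7; 2,1,6,1,2,14] for √54; ℓ=6 ⇒ convergent index 5
k=0  a_k=7  p_k/q_k = 7/1
…
k=3  a_k=6  p_k/q_k = 147/20
k=4  a_k=1  p_k/q_k = 169/23
k=5  a_k=2  p_k/q_k = 485/66
(x₁, y₁) = (485, 66);  485² − 54·66² = 1 ✓
k=2:  x_2 = 485·485+54·66·66 = 470449,  y_2 = 485·66+66·485 = 64020
k=3:  x_3 = 485·470449+54·66·64020 = 456335045,  y_3 = 485·64020+66·470449 = 62099334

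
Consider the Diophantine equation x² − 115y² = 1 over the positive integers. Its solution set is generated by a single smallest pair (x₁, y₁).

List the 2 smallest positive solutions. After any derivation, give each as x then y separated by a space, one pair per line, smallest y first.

√115 → a₀=10, period (1,2,1,1,1,1,1,2,1,20); ℓ=10 even so k=9
step 0: (10, 1)  from 10·(1,0) + (0,1)
step 1: (11, 1)  from 1·(10,1) + (1,0)
…
step 3: (43, 4)  from 1·(32,3) + (11,1)
step 4: (75, 7)  from 1·(43,4) + (32,3)
step 5: (118, 11)  from 1·(75,7) + (43,4)
step 6: (193, 18)  from 1·(118,11) + (75,7)
step 7: (311, 29)  from 1·(193,18) + (118,11)
step 8: (815, 76)  from 2·(311,29) + (193,18)
step 9: (1126, 105)  from 1·(815,76) + (311,29)
(x₁, y₁) = (1126, 105);  1126² − 115·105² = 1 ✓
(1126+105√115)^2 = 2535751 + 236460√115

1126 105
2535751 236460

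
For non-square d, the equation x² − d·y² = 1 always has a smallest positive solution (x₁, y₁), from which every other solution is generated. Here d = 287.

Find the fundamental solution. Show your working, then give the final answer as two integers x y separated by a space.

[16; 1,15,1,32] for √287; ℓ=4 ⇒ convergent index 3
step 0: (16, 1)  from 16·(1,0) + (0,1)
…
step 2: (271, 16)  from 15·(17,1) + (16,1)
step 3: (288, 17)  from 1·(271,16) + (17,1)
fundamental: x₁=288, y₁=17  (since 82944 − 287·289 = 1)

288 17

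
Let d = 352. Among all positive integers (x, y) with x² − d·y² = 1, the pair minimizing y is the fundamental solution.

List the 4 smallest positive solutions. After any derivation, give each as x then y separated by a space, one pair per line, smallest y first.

77617 4137
12048797377 642203058
1870383011943601 99691749501435
290347036464004160257 15475549041463557732

d=352: √d = [18; 1,3,5,9,5,3,1,36] (ℓ=8, even), read p_7/q_7
step 0: (18, 1)  from 18·(1,0) + (0,1)
…
step 6: (59118, 3151)  from 3·(18499,986) + (3621,193)
step 7: (77617, 4137)  from 1·(59118,3151) + (18499,986)
→ (77617, 4137).  Check: 77617²=6024398689, 352·4137²=6024398688, difference 1.
(77617+4137√352)^2 = 12048797377 + 642203058√352
(77617+4137√352)^3 = 1870383011943601 + 99691749501435√352
(77617+4137√352)^4 = 290347036464004160257 + 15475549041463557732√352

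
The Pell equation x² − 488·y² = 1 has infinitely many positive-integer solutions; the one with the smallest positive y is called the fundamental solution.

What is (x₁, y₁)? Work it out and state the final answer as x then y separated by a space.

243 11

√488 → a₀=22, period (11,44); ℓ=2 even so k=1
k=0  a_k=22  p_k/q_k = 22/1
k=1  a_k=11  p_k/q_k = 243/11
→ (243, 11).  Check: 243²=59049, 488·11²=59048, difference 1.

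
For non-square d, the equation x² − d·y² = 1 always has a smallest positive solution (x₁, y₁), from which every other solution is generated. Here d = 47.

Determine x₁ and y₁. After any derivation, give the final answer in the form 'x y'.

48 7

[6; 1,5,1,12] for √47; ℓ=4 ⇒ convergent index 3
i=0: a=6 ⇒ p=6, q=1
i=1: a=1 ⇒ p=7, q=1
i=2: a=5 ⇒ p=41, q=6
i=3: a=1 ⇒ p=48, q=7
(x₁, y₁) = (48, 7);  48² − 47·7² = 1 ✓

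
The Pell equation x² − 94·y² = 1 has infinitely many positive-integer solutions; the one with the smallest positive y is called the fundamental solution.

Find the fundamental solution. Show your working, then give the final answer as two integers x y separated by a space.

2143295 221064

√94 → a₀=9, period (1,2,3,1,1,…,2,1,18); ℓ=16 even so k=15
k=0  a_k=9  p_k/q_k = 9/1
…
k=2  a_k=2  p_k/q_k = 29/3
…
k=8  a_k=8  p_k/q_k = 12953/1336
…
k=14  a_k=2  p_k/q_k = 1490361/153719
k=15  a_k=1  p_k/q_k = 2143295/221064
(x₁, y₁) = (2143295, 221064);  2143295² − 94·221064² = 1 ✓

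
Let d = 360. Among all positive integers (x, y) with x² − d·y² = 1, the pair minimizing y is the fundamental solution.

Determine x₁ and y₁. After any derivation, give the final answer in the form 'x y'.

d=360: √d = [18; 1,36] (ℓ=2, even), read p_1/q_1
a_0=18:  p_0=18·1+0=18,  q_0=18·0+1=1
a_1=1:  p_1=1·18+1=19,  q_1=1·1+0=1
→ (19, 1).  Check: 19²=361, 360·1²=360, difference 1.

19 1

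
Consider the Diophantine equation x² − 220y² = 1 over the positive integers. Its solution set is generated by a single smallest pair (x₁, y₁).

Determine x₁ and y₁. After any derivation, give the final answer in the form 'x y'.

[14; 1,4,1,28] for √220; ℓ=4 ⇒ convergent index 3
k=0  a_k=14  p_k/q_k = 14/1
k=1  a_k=1  p_k/q_k = 15/1
k=2  a_k=4  p_k/q_k = 74/5
k=3  a_k=1  p_k/q_k = 89/6
fundamental: x₁=89, y₁=6  (since 7921 − 220·36 = 1)

89 6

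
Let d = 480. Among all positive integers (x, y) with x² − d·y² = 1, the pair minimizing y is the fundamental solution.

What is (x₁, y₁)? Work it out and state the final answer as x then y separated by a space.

√480 = [21; 1,9,1,42, …], period ℓ=4 (even) → k=3
step 0: (21, 1)  from 21·(1,0) + (0,1)
…
step 2: (219, 10)  from 9·(22,1) + (21,1)
step 3: (241, 11)  from 1·(219,10) + (22,1)
fundamental: x₁=241, y₁=11  (since 58081 − 480·121 = 1)

241 11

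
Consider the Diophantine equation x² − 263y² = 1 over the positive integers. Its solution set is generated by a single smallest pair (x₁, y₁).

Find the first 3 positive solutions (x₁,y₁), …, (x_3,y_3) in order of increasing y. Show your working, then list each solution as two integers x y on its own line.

139128 8579
38713200767 2387158224
10772180392483224 664241098768765

√263 = [16; 4,1,1,1,1,15,1,1,1,1,4,32, …], period ℓ=12 (even) → k=11
i=0: a=16 ⇒ p=16, q=1
i=1: a=4 ⇒ p=65, q=4
i=2: a=1 ⇒ p=81, q=5
i=3: a=1 ⇒ p=146, q=9
i=4: a=1 ⇒ p=227, q=14
…
i=6: a=15 ⇒ p=5822, q=359
i=7: a=1 ⇒ p=6195, q=382
i=8: a=1 ⇒ p=12017, q=741
i=9: a=1 ⇒ p=18212, q=1123
i=10: a=1 ⇒ p=30229, q=1864
i=11: a=4 ⇒ p=139128, q=8579
(x₁, y₁) = (139128, 8579);  139128² − 263·8579² = 1 ✓
(139128+8579√263)^2 = 38713200767 + 2387158224√263
(139128+8579√263)^3 = 10772180392483224 + 664241098768765√263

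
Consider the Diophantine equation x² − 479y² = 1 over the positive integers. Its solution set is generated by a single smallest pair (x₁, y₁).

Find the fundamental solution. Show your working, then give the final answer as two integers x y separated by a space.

2989440 136591

[21; 1,7,1,3,2,21,2,3,1,7,1,42] for √479; ℓ=12 ⇒ convergent index 11
a_0=21:  p_0=21·1+0=21,  q_0=21·0+1=1
…
a_5=2:  p_5=2·766+197=1729,  q_5=2·35+9=79
…
a_7=2:  p_7=2·37075+1729=75879,  q_7=2·1694+79=3467
…
a_10=7:  p_10=7·340591+264712=2648849,  q_10=7·15562+12095=121029
a_11=1:  p_11=1·2648849+340591=2989440,  q_11=1·121029+15562=136591
fundamental: x₁=2989440, y₁=136591  (since 8936751513600 − 479·18657101281 = 1)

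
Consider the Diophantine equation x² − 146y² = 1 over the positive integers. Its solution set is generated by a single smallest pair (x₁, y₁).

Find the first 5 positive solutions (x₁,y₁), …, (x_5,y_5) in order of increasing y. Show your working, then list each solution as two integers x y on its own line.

145 12
42049 3480
12194065 1009188
3536236801 292661040
1025496478225 84870692412

√146 = [12; 12,24, …], period ℓ=2 (even) → k=1
a_0=12:  p_0=12·1+0=12,  q_0=12·0+1=1
a_1=12:  p_1=12·12+1=145,  q_1=12·1+0=12
(x₁, y₁) = (145, 12);  145² − 146·12² = 1 ✓
n=2: (145,12)∘(145,12) = (145·145+146·12·12, 145·12+12·145) = (42049,3480)
n=3: (42049,3480)∘(145,12) = (145·42049+146·12·3480, 145·3480+12·42049) = (12194065,1009188)
n=4: (12194065,1009188)∘(145,12) = (145·12194065+146·12·1009188, 145·1009188+12·12194065) = (3536236801,292661040)
n=5: (3536236801,292661040)∘(145,12) = (145·3536236801+146·12·292661040, 145·292661040+12·3536236801) = (1025496478225,84870692412)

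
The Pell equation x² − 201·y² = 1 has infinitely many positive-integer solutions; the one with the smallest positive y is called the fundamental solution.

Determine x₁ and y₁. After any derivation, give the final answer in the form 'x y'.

515095 36332

√201 = [14; 5,1,1,1,2,…,1,5,28, …], period ℓ=14 (even) → k=13
step 0: (14, 1)  from 14·(1,0) + (0,1)
…
step 7: (7670, 541)  from 8·(879,62) + (638,45)
…
step 12: (91402, 6447)  from 1·(58085,4097) + (33317,2350)
step 13: (515095, 36332)  from 5·(91402,6447) + (58085,4097)
(x₁, y₁) = (515095, 36332);  515095² − 201·36332² = 1 ✓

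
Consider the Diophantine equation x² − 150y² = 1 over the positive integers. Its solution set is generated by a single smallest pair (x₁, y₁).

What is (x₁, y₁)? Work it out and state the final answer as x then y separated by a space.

√150 = [12; 4,24, …], period ℓ=2 (even) → k=1
k=0  a_k=12  p_k/q_k = 12/1
k=1  a_k=4  p_k/q_k = 49/4
(x₁, y₁) = (49, 4);  49² − 150·4² = 1 ✓

49 4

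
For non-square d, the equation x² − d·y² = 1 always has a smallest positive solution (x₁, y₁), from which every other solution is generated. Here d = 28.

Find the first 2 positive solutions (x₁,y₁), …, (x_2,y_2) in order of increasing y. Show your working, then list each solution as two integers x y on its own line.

√28 = [5; 3,2,3,10, …], period ℓ=4 (even) → k=3
step 0: (5, 1)  from 5·(1,0) + (0,1)
…
step 2: (37, 7)  from 2·(16,3) + (5,1)
step 3: (127, 24)  from 3·(37,7) + (16,3)
(x₁, y₁) = (127, 24);  127² − 28·24² = 1 ✓
k=2:  x_2 = 127·127+28·24·24 = 32257,  y_2 = 127·24+24·127 = 6096

127 24
32257 6096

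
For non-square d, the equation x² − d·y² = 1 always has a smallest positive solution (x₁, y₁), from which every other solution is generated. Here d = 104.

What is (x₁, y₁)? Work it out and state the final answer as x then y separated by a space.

√104 → a₀=10, period (5,20); ℓ=2 even so k=1
k=0  a_k=10  p_k/q_k = 10/1
k=1  a_k=5  p_k/q_k = 51/5
→ (51, 5).  Check: 51²=2601, 104·5²=2600, difference 1.

51 5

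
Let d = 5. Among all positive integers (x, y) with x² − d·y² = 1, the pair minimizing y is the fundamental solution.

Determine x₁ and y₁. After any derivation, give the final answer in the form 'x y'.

d=5: √d = [2; 4] (ℓ=1, odd), read p_1/q_1
i=0: a=2 ⇒ p=2, q=1
i=1: a=4 ⇒ p=9, q=4
→ (9, 4).  Check: 9²=81, 5·4²=80, difference 1.

9 4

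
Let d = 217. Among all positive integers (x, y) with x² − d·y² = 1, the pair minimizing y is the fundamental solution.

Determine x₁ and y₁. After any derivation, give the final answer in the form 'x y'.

[14; 1,2,1,2,1,…,2,1,28] for √217; ℓ=16 ⇒ convergent index 15
k=0  a_k=14  p_k/q_k = 14/1
k=1  a_k=1  p_k/q_k = 15/1
…
k=6  a_k=1  p_k/q_k = 383/26
…
k=8  a_k=4  p_k/q_k = 15055/1022
…
k=11  a_k=1  p_k/q_k = 293381/19916
k=12  a_k=2  p_k/q_k = 740980/50301
…
k=14  a_k=2  p_k/q_k = 2809702/190735
k=15  a_k=1  p_k/q_k = 3844063/260952
(x₁, y₁) = (3844063, 260952);  3844063² − 217·260952² = 1 ✓

3844063 260952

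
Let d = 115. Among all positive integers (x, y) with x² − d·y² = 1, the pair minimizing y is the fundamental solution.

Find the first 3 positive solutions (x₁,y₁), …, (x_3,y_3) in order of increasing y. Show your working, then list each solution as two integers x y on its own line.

1126 105
2535751 236460
5710510126 532507815

√115 = [10; 1,2,1,1,1,1,1,2,1,20, …], period ℓ=10 (even) → k=9
step 0: (10, 1)  from 10·(1,0) + (0,1)
…
step 4: (75, 7)  from 1·(43,4) + (32,3)
…
step 8: (815, 76)  from 2·(311,29) + (193,18)
step 9: (1126, 105)  from 1·(815,76) + (311,29)
fundamental: x₁=1126, y₁=105  (since 1267876 − 115·11025 = 1)
n=2: (1126,105)∘(1126,105) = (1126·1126+115·105·105, 1126·105+105·1126) = (2535751,236460)
n=3: (2535751,236460)∘(1126,105) = (1126·2535751+115·105·236460, 1126·236460+105·2535751) = (5710510126,532507815)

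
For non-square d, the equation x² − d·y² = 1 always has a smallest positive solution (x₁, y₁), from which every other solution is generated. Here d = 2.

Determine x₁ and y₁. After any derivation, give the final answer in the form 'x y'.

3 2

√2 → a₀=1, period (2); ℓ=1 odd so k=1
i=0: a=1 ⇒ p=1, q=1
i=1: a=2 ⇒ p=3, q=2
fundamental: x₁=3, y₁=2  (since 9 − 2·4 = 1)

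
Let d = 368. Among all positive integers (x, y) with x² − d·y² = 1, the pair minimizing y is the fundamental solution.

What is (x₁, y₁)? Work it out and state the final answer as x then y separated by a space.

1151 60

[19; 5,2,5,38] for √368; ℓ=4 ⇒ convergent index 3
k=0  a_k=19  p_k/q_k = 19/1
k=1  a_k=5  p_k/q_k = 96/5
k=2  a_k=2  p_k/q_k = 211/11
k=3  a_k=5  p_k/q_k = 1151/60
fundamental: x₁=1151, y₁=60  (since 1324801 − 368·3600 = 1)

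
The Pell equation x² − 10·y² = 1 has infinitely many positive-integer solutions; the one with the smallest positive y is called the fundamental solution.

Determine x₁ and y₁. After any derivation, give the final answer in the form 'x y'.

√10 = [3; 6, …], period ℓ=1 (odd) → k=1
k=0  a_k=3  p_k/q_k = 3/1
k=1  a_k=6  p_k/q_k = 19/6
(x₁, y₁) = (19, 6);  19² − 10·6² = 1 ✓

19 6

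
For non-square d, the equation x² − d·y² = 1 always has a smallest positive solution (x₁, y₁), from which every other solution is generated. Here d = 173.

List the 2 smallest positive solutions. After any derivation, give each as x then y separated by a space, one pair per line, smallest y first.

√173 → a₀=13, period (6,1,1,6,26); ℓ=5 odd so k=9
k=0  a_k=13  p_k/q_k = 13/1
k=1  a_k=6  p_k/q_k = 79/6
k=2  a_k=1  p_k/q_k = 92/7
k=3  a_k=1  p_k/q_k = 171/13
k=4  a_k=6  p_k/q_k = 1118/85
…
k=6  a_k=6  p_k/q_k = 176552/13423
k=7  a_k=1  p_k/q_k = 205791/15646
k=8  a_k=1  p_k/q_k = 382343/29069
k=9  a_k=6  p_k/q_k = 2499849/190060
→ (2499849, 190060).  Check: 2499849²=6249245022801, 173·190060²=6249245022800, difference 1.
(2499849+190060√173)^2 = 12498490045601 + 950242601880√173

2499849 190060
12498490045601 950242601880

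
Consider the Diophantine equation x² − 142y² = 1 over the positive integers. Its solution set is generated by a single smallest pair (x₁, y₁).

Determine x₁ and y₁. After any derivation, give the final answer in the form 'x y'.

143 12

[11; 1,10,1,22] for √142; ℓ=4 ⇒ convergent index 3
step 0: (11, 1)  from 11·(1,0) + (0,1)
…
step 2: (131, 11)  from 10·(12,1) + (11,1)
step 3: (143, 12)  from 1·(131,11) + (12,1)
(x₁, y₁) = (143, 12);  143² − 142·12² = 1 ✓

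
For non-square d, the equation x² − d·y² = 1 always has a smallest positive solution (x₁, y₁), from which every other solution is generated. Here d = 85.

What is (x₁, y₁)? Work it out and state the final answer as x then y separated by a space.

√85 → a₀=9, period (4,1,1,4,18); ℓ=5 odd so k=9
i=0: a=9 ⇒ p=9, q=1
i=1: a=4 ⇒ p=37, q=4
i=2: a=1 ⇒ p=46, q=5
i=3: a=1 ⇒ p=83, q=9
i=4: a=4 ⇒ p=378, q=41
…
i=6: a=4 ⇒ p=27926, q=3029
i=7: a=1 ⇒ p=34813, q=3776
i=8: a=1 ⇒ p=62739, q=6805
i=9: a=4 ⇒ p=285769, q=30996
(x₁, y₁) = (285769, 30996);  285769² − 85·30996² = 1 ✓

285769 30996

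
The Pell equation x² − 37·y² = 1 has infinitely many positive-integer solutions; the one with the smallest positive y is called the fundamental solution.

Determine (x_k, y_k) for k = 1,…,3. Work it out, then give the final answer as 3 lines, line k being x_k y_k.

[6; 12] for √37; ℓ=1 ⇒ convergent index 1
a_0=6:  p_0=6·1+0=6,  q_0=6·0+1=1
a_1=12:  p_1=12·6+1=73,  q_1=12·1+0=12
(x₁, y₁) = (73, 12);  73² − 37·12² = 1 ✓
(x_2, y_2) = (73·73 + 37·12·12, 73·12 + 12·73) = (10657, 1752)
(x_3, y_3) = (73·10657 + 37·12·1752, 73·1752 + 12·10657) = (1555849, 255780)

73 12
10657 1752
1555849 255780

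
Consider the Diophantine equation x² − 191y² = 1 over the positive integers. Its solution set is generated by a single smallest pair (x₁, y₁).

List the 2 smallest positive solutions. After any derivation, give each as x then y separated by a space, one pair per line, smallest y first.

8994000 650783
161784071999999 11706284604000

[13; 1,4,1,1,3,…,4,1,26] for √191; ℓ=16 ⇒ convergent index 15
k=0  a_k=13  p_k/q_k = 13/1
k=1  a_k=1  p_k/q_k = 14/1
k=2  a_k=4  p_k/q_k = 69/5
k=3  a_k=1  p_k/q_k = 83/6
k=4  a_k=1  p_k/q_k = 152/11
k=5  a_k=3  p_k/q_k = 539/39
…
k=8  a_k=13  p_k/q_k = 40217/2910
k=9  a_k=2  p_k/q_k = 83433/6037
k=10  a_k=2  p_k/q_k = 207083/14984
…
k=12  a_k=1  p_k/q_k = 911765/65973
k=13  a_k=1  p_k/q_k = 1616447/116962
k=14  a_k=4  p_k/q_k = 7377553/533821
k=15  a_k=1  p_k/q_k = 8994000/650783
→ (8994000, 650783).  Check: 8994000²=80892036000000, 191·650783²=80892035999999, difference 1.
(x_2, y_2) = (8994000·8994000 + 191·650783·650783, 8994000·650783 + 650783·8994000) = (161784071999999, 11706284604000)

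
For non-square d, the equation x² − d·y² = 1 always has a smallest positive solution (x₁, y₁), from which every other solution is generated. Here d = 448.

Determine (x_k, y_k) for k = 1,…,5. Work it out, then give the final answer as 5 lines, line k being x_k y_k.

127 6
32257 1524
8193151 387090
2081028097 98319336
528572943487 24972724254

√448 → a₀=21, period (6,42); ℓ=2 even so k=1
step 0: (21, 1)  from 21·(1,0) + (0,1)
step 1: (127, 6)  from 6·(21,1) + (1,0)
→ (127, 6).  Check: 127²=16129, 448·6²=16128, difference 1.
n=2: (127,6)∘(127,6) = (127·127+448·6·6, 127·6+6·127) = (32257,1524)
n=3: (32257,1524)∘(127,6) = (127·32257+448·6·1524, 127·1524+6·32257) = (8193151,387090)
n=4: (8193151,387090)∘(127,6) = (127·8193151+448·6·387090, 127·387090+6·8193151) = (2081028097,98319336)
n=5: (2081028097,98319336)∘(127,6) = (127·2081028097+448·6·98319336, 127·98319336+6·2081028097) = (528572943487,24972724254)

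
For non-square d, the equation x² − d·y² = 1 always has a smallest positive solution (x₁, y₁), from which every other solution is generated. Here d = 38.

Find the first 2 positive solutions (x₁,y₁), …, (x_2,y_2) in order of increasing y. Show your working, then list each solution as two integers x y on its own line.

37 6
2737 444

d=38: √d = [6; 6,12] (ℓ=2, even), read p_1/q_1
step 0: (6, 1)  from 6·(1,0) + (0,1)
step 1: (37, 6)  from 6·(6,1) + (1,0)
fundamental: x₁=37, y₁=6  (since 1369 − 38·36 = 1)
(x_2, y_2) = (37·37 + 38·6·6, 37·6 + 6·37) = (2737, 444)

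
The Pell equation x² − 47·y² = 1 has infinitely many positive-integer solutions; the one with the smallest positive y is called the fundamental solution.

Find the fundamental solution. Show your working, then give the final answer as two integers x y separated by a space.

[6; 1,5,1,12] for √47; ℓ=4 ⇒ convergent index 3
a_0=6:  p_0=6·1+0=6,  q_0=6·0+1=1
…
a_2=5:  p_2=5·7+6=41,  q_2=5·1+1=6
a_3=1:  p_3=1·41+7=48,  q_3=1·6+1=7
→ (48, 7).  Check: 48²=2304, 47·7²=2303, difference 1.

48 7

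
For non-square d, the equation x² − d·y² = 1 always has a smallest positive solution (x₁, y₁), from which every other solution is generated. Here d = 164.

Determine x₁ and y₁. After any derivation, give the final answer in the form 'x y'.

2049 160

[12; 1,4,6,4,1,24] for √164; ℓ=6 ⇒ convergent index 5
step 0: (12, 1)  from 12·(1,0) + (0,1)
…
step 4: (1652, 129)  from 4·(397,31) + (64,5)
step 5: (2049, 160)  from 1·(1652,129) + (397,31)
→ (2049, 160).  Check: 2049²=4198401, 164·160²=4198400, difference 1.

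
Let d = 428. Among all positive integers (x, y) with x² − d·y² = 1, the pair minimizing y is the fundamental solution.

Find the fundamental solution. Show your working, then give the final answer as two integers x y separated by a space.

d=428: √d = [20; 1,2,4,1,5,10,5,1,4,2,1,40] (ℓ=12, even), read p_11/q_11
i=0: a=20 ⇒ p=20, q=1
…
i=6: a=10 ⇒ p=19571, q=946
i=7: a=5 ⇒ p=99779, q=4823
…
i=10: a=2 ⇒ p=1273708, q=61567
i=11: a=1 ⇒ p=1850887, q=89466
→ (1850887, 89466).  Check: 1850887²=3425782686769, 428·89466²=3425782686768, difference 1.

1850887 89466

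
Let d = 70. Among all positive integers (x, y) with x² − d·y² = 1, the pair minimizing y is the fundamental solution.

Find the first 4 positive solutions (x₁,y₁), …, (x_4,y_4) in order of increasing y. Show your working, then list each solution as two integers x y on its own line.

√70 = [8; 2,1,2,1,2,16, …], period ℓ=6 (even) → k=5
i=0: a=8 ⇒ p=8, q=1
…
i=2: a=1 ⇒ p=25, q=3
…
i=4: a=1 ⇒ p=92, q=11
i=5: a=2 ⇒ p=251, q=30
(x₁, y₁) = (251, 30);  251² − 70·30² = 1 ✓
k=2:  x_2 = 251·251+70·30·30 = 126001,  y_2 = 251·30+30·251 = 15060
k=3:  x_3 = 251·126001+70·30·15060 = 63252251,  y_3 = 251·15060+30·126001 = 7560090
k=4:  x_4 = 251·63252251+70·30·7560090 = 31752504001,  y_4 = 251·7560090+30·63252251 = 3795150120

251 30
126001 15060
63252251 7560090
31752504001 3795150120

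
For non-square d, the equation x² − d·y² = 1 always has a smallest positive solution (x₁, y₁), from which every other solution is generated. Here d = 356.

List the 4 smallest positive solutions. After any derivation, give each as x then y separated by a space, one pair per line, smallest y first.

d=356: √d = [18; 1,6,1,1,2,…,6,1,36] (ℓ=14, even), read p_13/q_13
step 0: (18, 1)  from 18·(1,0) + (0,1)
step 1: (19, 1)  from 1·(18,1) + (1,0)
…
step 3: (151, 8)  from 1·(132,7) + (19,1)
…
step 6: (1000, 53)  from 1·(717,38) + (283,15)
…
step 12: (433982, 23001)  from 6·(66019,3499) + (37868,2007)
step 13: (500001, 26500)  from 1·(433982,23001) + (66019,3499)
fundamental: x₁=500001, y₁=26500  (since 250001000001 − 356·702250000 = 1)
(500001+26500√356)^2 = 500002000001 + 26500053000√356
(500001+26500√356)^3 = 500003000004500001 + 26500106000079500√356
(500001+26500√356)^4 = 500004000010000008000001 + 26500159000265000106000√356

500001 26500
500002000001 26500053000
500003000004500001 26500106000079500
500004000010000008000001 26500159000265000106000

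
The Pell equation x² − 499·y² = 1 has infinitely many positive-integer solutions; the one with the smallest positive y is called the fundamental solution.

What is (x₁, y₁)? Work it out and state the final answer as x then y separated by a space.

d=499: √d = [22; 2,1,21,1,2,44] (ℓ=6, even), read p_5/q_5
step 0: (22, 1)  from 22·(1,0) + (0,1)
step 1: (45, 2)  from 2·(22,1) + (1,0)
…
step 3: (1452, 65)  from 21·(67,3) + (45,2)
step 4: (1519, 68)  from 1·(1452,65) + (67,3)
step 5: (4490, 201)  from 2·(1519,68) + (1452,65)
(x₁, y₁) = (4490, 201);  4490² − 499·201² = 1 ✓

4490 201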